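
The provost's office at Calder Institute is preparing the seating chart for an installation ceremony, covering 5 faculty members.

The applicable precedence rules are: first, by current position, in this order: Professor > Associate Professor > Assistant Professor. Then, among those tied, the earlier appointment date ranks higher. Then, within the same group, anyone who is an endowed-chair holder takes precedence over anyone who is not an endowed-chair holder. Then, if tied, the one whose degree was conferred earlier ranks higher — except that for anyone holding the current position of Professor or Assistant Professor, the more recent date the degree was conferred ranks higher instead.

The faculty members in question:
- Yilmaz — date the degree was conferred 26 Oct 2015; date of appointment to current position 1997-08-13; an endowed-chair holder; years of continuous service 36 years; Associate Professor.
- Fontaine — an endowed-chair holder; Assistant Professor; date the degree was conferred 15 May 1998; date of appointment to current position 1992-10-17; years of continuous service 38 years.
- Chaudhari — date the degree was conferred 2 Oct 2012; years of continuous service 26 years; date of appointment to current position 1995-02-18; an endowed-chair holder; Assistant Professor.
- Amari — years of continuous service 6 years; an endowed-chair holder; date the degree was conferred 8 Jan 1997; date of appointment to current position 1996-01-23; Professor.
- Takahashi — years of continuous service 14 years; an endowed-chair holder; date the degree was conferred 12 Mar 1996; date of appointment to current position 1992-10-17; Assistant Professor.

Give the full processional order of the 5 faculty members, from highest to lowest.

By current position: Amari (Professor); then Yilmaz (Associate Professor); then Fontaine, Takahashi and Chaudhari (Assistant Professor).
Among Fontaine, Takahashi and Chaudhari, by date of appointment to current position (earlier first): Fontaine and Takahashi (1992-10-17) before Chaudhari (1995-02-18).
Fontaine and Takahashi are each an endowed-chair holder, so the next rule applies.
Among Fontaine and Takahashi, by date the degree was conferred (later first) (reversed rule for this group): Fontaine (15 May 1998) before Takahashi (12 Mar 1996).
Full order: Amari, Yilmaz, Fontaine, Takahashi, Chaudhari.

Amari, Yilmaz, Fontaine, Takahashi, Chaudhari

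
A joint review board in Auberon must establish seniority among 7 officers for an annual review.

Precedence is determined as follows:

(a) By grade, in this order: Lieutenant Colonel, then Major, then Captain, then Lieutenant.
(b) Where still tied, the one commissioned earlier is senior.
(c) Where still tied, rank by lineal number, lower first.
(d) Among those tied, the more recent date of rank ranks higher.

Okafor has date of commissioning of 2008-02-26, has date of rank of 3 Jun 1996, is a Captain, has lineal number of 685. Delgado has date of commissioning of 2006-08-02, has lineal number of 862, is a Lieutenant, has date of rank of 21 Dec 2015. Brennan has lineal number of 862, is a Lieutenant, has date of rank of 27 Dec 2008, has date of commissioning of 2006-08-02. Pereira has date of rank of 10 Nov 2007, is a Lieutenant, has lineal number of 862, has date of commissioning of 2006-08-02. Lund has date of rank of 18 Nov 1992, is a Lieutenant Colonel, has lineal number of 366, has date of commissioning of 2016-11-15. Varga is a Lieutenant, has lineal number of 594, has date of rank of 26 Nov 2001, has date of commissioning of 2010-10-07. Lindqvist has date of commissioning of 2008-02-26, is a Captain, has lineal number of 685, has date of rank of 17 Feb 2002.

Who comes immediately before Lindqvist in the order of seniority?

By grade: Lund (Lieutenant Colonel); then Lindqvist and Okafor (Captain); then Delgado, Brennan, Pereira and Varga (Lieutenant).
Lindqvist and Okafor both have date of commissioning 2008-02-26, so the next rule applies.
Lindqvist and Okafor both have lineal number 685, so the next rule applies.
Among Lindqvist and Okafor, by date of rank (later first): Lindqvist (17 Feb 2002) before Okafor (3 Jun 1996).
Among Delgado, Brennan, Pereira and Varga, by date of commissioning (earlier first): Delgado, Brennan and Pereira (2006-08-02) before Varga (2010-10-07).
Delgado, Brennan and Pereira all have lineal number 862, so the next rule applies.
Among Delgado, Brennan and Pereira, by date of rank (later first): Delgado (21 Dec 2015) before Brennan (27 Dec 2008) before Pereira (10 Nov 2007).
Order: Lund, Lindqvist, Okafor, Delgado, Brennan, Pereira, Varga.

Lund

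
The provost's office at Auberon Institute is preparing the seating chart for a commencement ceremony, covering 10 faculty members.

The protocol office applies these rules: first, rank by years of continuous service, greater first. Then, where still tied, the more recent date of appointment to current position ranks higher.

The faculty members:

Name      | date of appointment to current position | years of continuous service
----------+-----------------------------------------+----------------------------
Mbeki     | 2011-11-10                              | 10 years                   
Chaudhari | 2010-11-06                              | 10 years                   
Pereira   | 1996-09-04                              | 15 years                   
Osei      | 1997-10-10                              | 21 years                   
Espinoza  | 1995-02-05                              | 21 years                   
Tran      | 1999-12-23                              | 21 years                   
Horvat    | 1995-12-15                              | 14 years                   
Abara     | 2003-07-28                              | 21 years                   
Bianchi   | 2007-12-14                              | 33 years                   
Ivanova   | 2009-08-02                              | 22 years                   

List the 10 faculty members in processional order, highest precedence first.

Bianchi, Ivanova, Abara, Tran, Osei, Espinoza, Pereira, Horvat, Mbeki, Chaudhari

By years of continuous service (higher first): Bianchi (33 years); then Ivanova (22 years); then Abara, Tran, Osei and Espinoza (each 21 years); then Pereira (15 years); then Horvat (14 years); then Mbeki and Chaudhari (both 10 years).
Among Abara, Tran, Osei and Espinoza, by date of appointment to current position (later first): Abara (2003-07-28) before Tran (1999-12-23) before Osei (1997-10-10) before Espinoza (1995-02-05).
Among Mbeki and Chaudhari, by date of appointment to current position (later first): Mbeki (2011-11-10) before Chaudhari (2010-11-06).
Full order: Bianchi, Ivanova, Abara, Tran, Osei, Espinoza, Pereira, Horvat, Mbeki, Chaudhari.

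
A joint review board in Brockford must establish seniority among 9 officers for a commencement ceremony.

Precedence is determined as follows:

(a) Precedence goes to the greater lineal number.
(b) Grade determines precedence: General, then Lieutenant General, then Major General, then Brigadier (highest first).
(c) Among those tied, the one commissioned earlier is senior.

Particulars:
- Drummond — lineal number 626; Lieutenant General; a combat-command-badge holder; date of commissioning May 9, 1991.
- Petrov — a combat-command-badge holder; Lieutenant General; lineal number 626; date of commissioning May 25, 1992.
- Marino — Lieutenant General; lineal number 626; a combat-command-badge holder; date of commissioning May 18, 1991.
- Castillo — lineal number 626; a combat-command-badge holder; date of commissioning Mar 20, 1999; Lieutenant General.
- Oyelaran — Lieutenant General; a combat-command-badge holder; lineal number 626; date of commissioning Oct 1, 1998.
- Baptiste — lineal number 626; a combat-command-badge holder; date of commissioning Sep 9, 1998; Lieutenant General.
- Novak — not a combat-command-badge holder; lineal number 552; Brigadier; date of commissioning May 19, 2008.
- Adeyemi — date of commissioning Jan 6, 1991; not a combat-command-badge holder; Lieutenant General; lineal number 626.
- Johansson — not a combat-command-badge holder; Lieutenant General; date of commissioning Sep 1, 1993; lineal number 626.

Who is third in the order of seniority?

By lineal number (higher first): Adeyemi, Drummond, Marino, Petrov, Johansson, Baptiste, Oyelaran and Castillo (each 626); then Novak (552).
Adeyemi, Drummond, Marino, Petrov, Johansson, Baptiste, Oyelaran and Castillo are each Lieutenant General, so the next rule applies.
Among Adeyemi, Drummond, Marino, Petrov, Johansson, Baptiste, Oyelaran and Castillo, by date of commissioning (earlier first): Adeyemi (Jan 6, 1991) before Drummond (May 9, 1991) before Marino (May 18, 1991) before Petrov (May 25, 1992) before Johansson (Sep 1, 1993) before Baptiste (Sep 9, 1998) before Oyelaran (Oct 1, 1998) before Castillo (Mar 20, 1999).
Order: Adeyemi, Drummond, Marino, Petrov, Johansson, Baptiste, Oyelaran, Castillo, Novak.

Marino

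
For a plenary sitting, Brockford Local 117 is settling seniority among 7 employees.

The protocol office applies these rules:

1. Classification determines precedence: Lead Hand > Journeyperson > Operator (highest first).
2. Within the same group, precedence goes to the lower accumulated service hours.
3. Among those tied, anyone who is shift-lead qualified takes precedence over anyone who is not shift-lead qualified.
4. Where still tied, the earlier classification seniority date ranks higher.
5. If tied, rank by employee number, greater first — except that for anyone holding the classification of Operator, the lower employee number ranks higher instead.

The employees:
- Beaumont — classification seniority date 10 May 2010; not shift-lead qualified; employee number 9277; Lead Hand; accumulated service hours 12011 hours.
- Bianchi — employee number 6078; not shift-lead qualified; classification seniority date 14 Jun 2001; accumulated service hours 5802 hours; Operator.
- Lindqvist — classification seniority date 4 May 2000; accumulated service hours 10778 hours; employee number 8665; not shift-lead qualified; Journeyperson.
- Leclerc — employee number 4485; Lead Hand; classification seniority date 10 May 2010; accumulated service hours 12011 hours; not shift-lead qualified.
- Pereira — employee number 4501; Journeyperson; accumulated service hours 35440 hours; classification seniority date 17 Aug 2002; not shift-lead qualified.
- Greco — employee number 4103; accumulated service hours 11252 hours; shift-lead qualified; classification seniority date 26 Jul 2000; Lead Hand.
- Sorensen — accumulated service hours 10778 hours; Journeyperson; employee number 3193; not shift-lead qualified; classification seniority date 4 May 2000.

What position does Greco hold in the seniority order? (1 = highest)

1

By classification: Greco, Beaumont and Leclerc (Lead Hand); then Lindqvist, Sorensen and Pereira (Journeyperson); then Bianchi (Operator).
Among Greco, Beaumont and Leclerc, by accumulated service hours (lower first): Greco (11252 hours) before Beaumont and Leclerc (12011 hours).
Beaumont and Leclerc are each not shift-lead qualified, so the next rule applies.
Beaumont and Leclerc both have classification seniority date 10 May 2010, so the next rule applies.
Among Beaumont and Leclerc, by employee number (higher first): Beaumont (9277) before Leclerc (4485).
Among Lindqvist, Sorensen and Pereira, by accumulated service hours (lower first): Lindqvist and Sorensen (10778 hours) before Pereira (35440 hours).
Lindqvist and Sorensen are each not shift-lead qualified, so the next rule applies.
Lindqvist and Sorensen both have classification seniority date 4 May 2000, so the next rule applies.
Among Lindqvist and Sorensen, by employee number (higher first): Lindqvist (8665) before Sorensen (3193).
Order: Greco, Beaumont, Leclerc, Lindqvist, Sorensen, Pereira, Bianchi. So position 1.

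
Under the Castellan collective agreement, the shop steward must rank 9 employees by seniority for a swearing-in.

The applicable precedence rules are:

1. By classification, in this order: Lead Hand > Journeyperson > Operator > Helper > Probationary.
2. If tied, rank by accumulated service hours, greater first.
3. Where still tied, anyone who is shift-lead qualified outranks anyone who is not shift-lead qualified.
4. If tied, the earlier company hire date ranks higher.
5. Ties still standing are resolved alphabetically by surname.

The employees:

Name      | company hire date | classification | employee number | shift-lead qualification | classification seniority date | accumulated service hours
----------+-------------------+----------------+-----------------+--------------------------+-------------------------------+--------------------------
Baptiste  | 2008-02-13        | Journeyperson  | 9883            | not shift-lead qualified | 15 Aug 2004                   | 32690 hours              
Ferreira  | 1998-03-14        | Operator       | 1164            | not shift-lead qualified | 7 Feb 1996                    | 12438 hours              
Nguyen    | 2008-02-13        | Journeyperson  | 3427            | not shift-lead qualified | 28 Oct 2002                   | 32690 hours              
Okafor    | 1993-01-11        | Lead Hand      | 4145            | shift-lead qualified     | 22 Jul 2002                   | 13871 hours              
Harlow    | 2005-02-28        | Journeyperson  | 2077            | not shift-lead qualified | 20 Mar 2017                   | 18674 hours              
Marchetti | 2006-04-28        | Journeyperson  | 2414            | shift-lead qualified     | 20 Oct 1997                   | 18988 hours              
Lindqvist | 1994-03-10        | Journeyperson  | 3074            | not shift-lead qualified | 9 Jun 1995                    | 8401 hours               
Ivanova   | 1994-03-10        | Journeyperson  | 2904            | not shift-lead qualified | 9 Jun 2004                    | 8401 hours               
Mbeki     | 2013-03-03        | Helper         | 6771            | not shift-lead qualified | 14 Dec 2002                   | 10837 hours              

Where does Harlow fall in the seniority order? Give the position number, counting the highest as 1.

By classification: Okafor (Lead Hand); then Baptiste, Nguyen, Marchetti, Harlow, Ivanova and Lindqvist (Journeyperson); then Ferreira (Operator); then Mbeki (Helper).
Among Baptiste, Nguyen, Marchetti, Harlow, Ivanova and Lindqvist, by accumulated service hours (higher first): Baptiste and Nguyen (32690 hours) before Marchetti (18988 hours) before Harlow (18674 hours) before Ivanova and Lindqvist (8401 hours).
Baptiste and Nguyen are each not shift-lead qualified, so the next rule applies.
Baptiste and Nguyen both have company hire date 2008-02-13, so the next rule applies.
Among Baptiste and Nguyen, alphabetically by surname: Baptiste before Nguyen.
Ivanova and Lindqvist are each not shift-lead qualified, so the next rule applies.
Ivanova and Lindqvist both have company hire date 1994-03-10, so the next rule applies.
Among Ivanova and Lindqvist, alphabetically by surname: Ivanova before Lindqvist.
Order: Okafor, Baptiste, Nguyen, Marchetti, Harlow, Ivanova, Lindqvist, Ferreira, Mbeki. So position 5.

5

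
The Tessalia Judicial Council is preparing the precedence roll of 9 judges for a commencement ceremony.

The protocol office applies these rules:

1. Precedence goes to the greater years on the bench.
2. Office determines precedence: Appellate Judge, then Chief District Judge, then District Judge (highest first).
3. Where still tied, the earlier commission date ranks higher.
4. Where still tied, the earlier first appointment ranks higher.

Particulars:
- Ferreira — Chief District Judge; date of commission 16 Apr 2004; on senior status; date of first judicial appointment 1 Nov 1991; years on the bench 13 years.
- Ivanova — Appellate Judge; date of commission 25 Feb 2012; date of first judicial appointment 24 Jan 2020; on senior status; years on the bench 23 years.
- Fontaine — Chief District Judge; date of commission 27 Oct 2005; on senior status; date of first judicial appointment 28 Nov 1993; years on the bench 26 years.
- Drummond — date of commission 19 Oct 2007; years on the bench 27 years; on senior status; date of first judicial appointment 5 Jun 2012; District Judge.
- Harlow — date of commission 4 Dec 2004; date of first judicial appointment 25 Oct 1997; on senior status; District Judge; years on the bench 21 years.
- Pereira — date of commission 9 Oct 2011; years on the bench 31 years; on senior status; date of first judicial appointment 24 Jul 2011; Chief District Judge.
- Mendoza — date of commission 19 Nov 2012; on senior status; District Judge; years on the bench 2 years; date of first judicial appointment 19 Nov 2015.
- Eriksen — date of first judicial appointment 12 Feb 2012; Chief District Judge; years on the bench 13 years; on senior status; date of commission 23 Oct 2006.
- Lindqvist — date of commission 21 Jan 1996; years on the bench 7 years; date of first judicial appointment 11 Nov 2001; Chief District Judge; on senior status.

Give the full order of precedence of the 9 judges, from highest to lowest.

Pereira, Drummond, Fontaine, Ivanova, Harlow, Ferreira, Eriksen, Lindqvist, Mendoza

By years on the bench (higher first): Pereira (31 years); then Drummond (27 years); then Fontaine (26 years); then Ivanova (23 years); then Harlow (21 years); then Ferreira and Eriksen (both 13 years); then Lindqvist (7 years); then Mendoza (2 years).
Ferreira and Eriksen are each Chief District Judge, so the next rule applies.
Among Ferreira and Eriksen, by date of commission (earlier first): Ferreira (16 Apr 2004) before Eriksen (23 Oct 2006).
Full order: Pereira, Drummond, Fontaine, Ivanova, Harlow, Ferreira, Eriksen, Lindqvist, Mendoza.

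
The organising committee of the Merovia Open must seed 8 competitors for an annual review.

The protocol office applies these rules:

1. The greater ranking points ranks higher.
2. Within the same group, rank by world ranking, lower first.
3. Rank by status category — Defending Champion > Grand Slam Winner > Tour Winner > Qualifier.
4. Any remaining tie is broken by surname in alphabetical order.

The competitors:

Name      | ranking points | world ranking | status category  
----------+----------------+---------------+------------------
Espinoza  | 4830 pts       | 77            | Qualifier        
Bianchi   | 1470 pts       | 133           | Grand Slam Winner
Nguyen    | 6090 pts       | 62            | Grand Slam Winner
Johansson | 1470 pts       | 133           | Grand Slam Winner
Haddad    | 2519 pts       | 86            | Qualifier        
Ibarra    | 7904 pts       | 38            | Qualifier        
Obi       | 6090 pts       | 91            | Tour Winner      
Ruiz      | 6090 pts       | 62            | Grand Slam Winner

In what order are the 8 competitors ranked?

By ranking points (higher first): Ibarra (7904 pts); then Nguyen, Ruiz and Obi (each 6090 pts); then Espinoza (4830 pts); then Haddad (2519 pts); then Bianchi and Johansson (both 1470 pts).
Among Nguyen, Ruiz and Obi, by world ranking (lower first): Nguyen and Ruiz (62) before Obi (91).
Nguyen and Ruiz are each Grand Slam Winner, so the next rule applies.
Among Nguyen and Ruiz, alphabetically by surname: Nguyen before Ruiz.
Bianchi and Johansson both have world ranking 133, so the next rule applies.
Bianchi and Johansson are each Grand Slam Winner, so the next rule applies.
Among Bianchi and Johansson, alphabetically by surname: Bianchi before Johansson.
Full order: Ibarra, Nguyen, Ruiz, Obi, Espinoza, Haddad, Bianchi, Johansson.

Ibarra, Nguyen, Ruiz, Obi, Espinoza, Haddad, Bianchi, Johansson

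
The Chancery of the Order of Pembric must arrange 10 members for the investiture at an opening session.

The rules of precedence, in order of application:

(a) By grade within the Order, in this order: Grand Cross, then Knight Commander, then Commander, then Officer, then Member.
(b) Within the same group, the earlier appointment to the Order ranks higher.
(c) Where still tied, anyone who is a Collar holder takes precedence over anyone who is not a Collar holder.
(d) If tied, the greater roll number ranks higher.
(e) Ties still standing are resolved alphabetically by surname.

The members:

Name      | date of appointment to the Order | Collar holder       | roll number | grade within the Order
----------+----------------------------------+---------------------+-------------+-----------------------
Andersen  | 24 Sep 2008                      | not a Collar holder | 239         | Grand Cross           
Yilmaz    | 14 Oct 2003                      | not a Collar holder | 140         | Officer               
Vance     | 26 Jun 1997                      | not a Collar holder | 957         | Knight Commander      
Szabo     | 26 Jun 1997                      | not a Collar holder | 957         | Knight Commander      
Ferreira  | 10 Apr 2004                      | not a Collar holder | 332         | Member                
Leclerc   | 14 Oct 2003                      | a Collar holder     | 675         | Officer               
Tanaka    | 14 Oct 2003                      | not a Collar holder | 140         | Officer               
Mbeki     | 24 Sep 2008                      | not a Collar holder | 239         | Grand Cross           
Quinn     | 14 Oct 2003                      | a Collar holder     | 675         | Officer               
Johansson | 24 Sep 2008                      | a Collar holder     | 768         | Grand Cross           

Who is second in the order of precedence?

Andersen

By grade within the Order: Johansson, Andersen and Mbeki (Grand Cross); then Szabo and Vance (Knight Commander); then Leclerc, Quinn, Tanaka and Yilmaz (Officer); then Ferreira (Member).
Johansson, Andersen and Mbeki all have date of appointment to the Order 24 Sep 2008, so the next rule applies.
Among Johansson, Andersen and Mbeki, a Collar holder before not a Collar holder: Johansson (a Collar holder) before Andersen and Mbeki (not a Collar holder).
Andersen and Mbeki both have roll number 239, so the next rule applies.
Among Andersen and Mbeki, alphabetically by surname: Andersen before Mbeki.
Szabo and Vance both have date of appointment to the Order 26 Jun 1997, so the next rule applies.
Szabo and Vance are each not a Collar holder, so the next rule applies.
Szabo and Vance both have roll number 957, so the next rule applies.
Among Szabo and Vance, alphabetically by surname: Szabo before Vance.
Leclerc, Quinn, Tanaka and Yilmaz all have date of appointment to the Order 14 Oct 2003, so the next rule applies.
Among Leclerc, Quinn, Tanaka and Yilmaz, a Collar holder before not a Collar holder: Leclerc and Quinn (a Collar holder) before Tanaka and Yilmaz (not a Collar holder).
Leclerc and Quinn both have roll number 675, so the next rule applies.
Among Leclerc and Quinn, alphabetically by surname: Leclerc before Quinn.
Tanaka and Yilmaz both have roll number 140, so the next rule applies.
Among Tanaka and Yilmaz, alphabetically by surname: Tanaka before Yilmaz.
Order: Johansson, Andersen, Mbeki, Szabo, Vance, Leclerc, Quinn, Tanaka, Yilmaz, Ferreira.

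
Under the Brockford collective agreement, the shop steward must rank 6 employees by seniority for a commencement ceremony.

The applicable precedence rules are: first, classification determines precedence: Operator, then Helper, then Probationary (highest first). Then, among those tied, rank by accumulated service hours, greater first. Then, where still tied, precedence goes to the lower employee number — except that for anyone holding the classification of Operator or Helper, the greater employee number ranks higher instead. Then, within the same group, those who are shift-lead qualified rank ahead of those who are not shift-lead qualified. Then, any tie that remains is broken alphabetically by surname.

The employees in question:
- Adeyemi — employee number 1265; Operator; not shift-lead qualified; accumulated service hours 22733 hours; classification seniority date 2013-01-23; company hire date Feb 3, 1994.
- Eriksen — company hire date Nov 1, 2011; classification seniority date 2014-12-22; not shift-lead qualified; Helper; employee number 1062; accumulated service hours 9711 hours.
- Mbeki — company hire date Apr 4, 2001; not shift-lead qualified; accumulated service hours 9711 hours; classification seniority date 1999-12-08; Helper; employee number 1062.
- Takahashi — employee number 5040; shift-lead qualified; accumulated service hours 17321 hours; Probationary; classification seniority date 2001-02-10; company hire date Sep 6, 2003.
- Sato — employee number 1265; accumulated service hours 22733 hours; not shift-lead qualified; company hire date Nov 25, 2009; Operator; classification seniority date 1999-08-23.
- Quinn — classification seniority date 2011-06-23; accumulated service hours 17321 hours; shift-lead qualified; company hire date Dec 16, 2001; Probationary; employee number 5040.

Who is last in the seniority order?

Takahashi

By classification: Adeyemi and Sato (Operator); then Eriksen and Mbeki (Helper); then Quinn and Takahashi (Probationary).
Adeyemi and Sato both have accumulated service hours 22733 hours, so the next rule applies.
Adeyemi and Sato both have employee number 1265, so the next rule applies.
Adeyemi and Sato are each not shift-lead qualified, so the next rule applies.
Among Adeyemi and Sato, alphabetically by surname: Adeyemi before Sato.
Eriksen and Mbeki both have accumulated service hours 9711 hours, so the next rule applies.
Eriksen and Mbeki both have employee number 1062, so the next rule applies.
Eriksen and Mbeki are each not shift-lead qualified, so the next rule applies.
Among Eriksen and Mbeki, alphabetically by surname: Eriksen before Mbeki.
Quinn and Takahashi both have accumulated service hours 17321 hours, so the next rule applies.
Quinn and Takahashi both have employee number 5040, so the next rule applies.
Quinn and Takahashi are each shift-lead qualified, so the next rule applies.
Among Quinn and Takahashi, alphabetically by surname: Quinn before Takahashi.
Order: Adeyemi, Sato, Eriksen, Mbeki, Quinn, Takahashi.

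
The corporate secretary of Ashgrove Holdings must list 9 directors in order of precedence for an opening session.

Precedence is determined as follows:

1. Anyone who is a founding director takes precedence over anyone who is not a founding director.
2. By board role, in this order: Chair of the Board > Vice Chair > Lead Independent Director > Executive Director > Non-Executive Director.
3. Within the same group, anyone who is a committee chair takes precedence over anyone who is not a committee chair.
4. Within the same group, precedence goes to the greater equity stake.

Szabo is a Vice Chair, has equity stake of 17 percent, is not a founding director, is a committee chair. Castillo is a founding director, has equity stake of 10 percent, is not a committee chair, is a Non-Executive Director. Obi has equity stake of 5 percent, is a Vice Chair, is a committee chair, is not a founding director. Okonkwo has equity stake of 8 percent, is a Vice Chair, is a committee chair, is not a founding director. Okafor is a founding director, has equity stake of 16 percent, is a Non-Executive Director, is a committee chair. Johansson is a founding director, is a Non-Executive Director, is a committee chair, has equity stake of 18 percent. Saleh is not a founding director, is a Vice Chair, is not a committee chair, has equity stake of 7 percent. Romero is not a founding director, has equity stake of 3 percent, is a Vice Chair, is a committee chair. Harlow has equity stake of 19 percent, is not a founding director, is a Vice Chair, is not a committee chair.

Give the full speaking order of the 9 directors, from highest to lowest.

Johansson, Okafor, Castillo, Szabo, Okonkwo, Obi, Romero, Harlow, Saleh

By the first rule: Johansson, Okafor and Castillo (each a founding director); then Szabo, Okonkwo, Obi, Romero, Harlow and Saleh (each not a founding director).
Johansson, Okafor and Castillo are each Non-Executive Director, so the next rule applies.
Among Johansson, Okafor and Castillo, a committee chair before not a committee chair: Johansson and Okafor (a committee chair) before Castillo (not a committee chair).
Among Johansson and Okafor, by equity stake (higher first): Johansson (18 percent) before Okafor (16 percent).
Szabo, Okonkwo, Obi, Romero, Harlow and Saleh are each Vice Chair, so the next rule applies.
Among Szabo, Okonkwo, Obi, Romero, Harlow and Saleh, a committee chair before not a committee chair: Szabo, Okonkwo, Obi and Romero (a committee chair) before Harlow and Saleh (not a committee chair).
Among Szabo, Okonkwo, Obi and Romero, by equity stake (higher first): Szabo (17 percent) before Okonkwo (8 percent) before Obi (5 percent) before Romero (3 percent).
Among Harlow and Saleh, by equity stake (higher first): Harlow (19 percent) before Saleh (7 percent).
Full order: Johansson, Okafor, Castillo, Szabo, Okonkwo, Obi, Romero, Harlow, Saleh.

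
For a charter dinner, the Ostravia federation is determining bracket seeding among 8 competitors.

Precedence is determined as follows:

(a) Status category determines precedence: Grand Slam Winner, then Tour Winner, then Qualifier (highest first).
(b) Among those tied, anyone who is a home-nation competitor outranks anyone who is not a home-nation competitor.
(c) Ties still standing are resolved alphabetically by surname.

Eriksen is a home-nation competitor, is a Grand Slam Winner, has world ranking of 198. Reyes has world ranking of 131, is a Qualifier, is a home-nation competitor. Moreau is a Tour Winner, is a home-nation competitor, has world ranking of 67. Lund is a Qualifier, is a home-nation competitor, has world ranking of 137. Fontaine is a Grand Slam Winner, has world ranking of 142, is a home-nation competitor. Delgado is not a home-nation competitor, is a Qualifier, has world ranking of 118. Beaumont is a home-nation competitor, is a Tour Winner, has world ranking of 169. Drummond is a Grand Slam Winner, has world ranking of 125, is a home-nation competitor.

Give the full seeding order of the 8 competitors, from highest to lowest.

Drummond, Eriksen, Fontaine, Beaumont, Moreau, Lund, Reyes, Delgado

By status category: Drummond, Eriksen and Fontaine (Grand Slam Winner); then Beaumont and Moreau (Tour Winner); then Lund, Reyes and Delgado (Qualifier).
Drummond, Eriksen and Fontaine are each a home-nation competitor, so the next rule applies.
Among Drummond, Eriksen and Fontaine, alphabetically by surname: Drummond before Eriksen before Fontaine.
Beaumont and Moreau are each a home-nation competitor, so the next rule applies.
Among Beaumont and Moreau, alphabetically by surname: Beaumont before Moreau.
Among Lund, Reyes and Delgado, a home-nation competitor before not a home-nation competitor: Lund and Reyes (a home-nation competitor) before Delgado (not a home-nation competitor).
Among Lund and Reyes, alphabetically by surname: Lund before Reyes.
Full order: Drummond, Eriksen, Fontaine, Beaumont, Moreau, Lund, Reyes, Delgado.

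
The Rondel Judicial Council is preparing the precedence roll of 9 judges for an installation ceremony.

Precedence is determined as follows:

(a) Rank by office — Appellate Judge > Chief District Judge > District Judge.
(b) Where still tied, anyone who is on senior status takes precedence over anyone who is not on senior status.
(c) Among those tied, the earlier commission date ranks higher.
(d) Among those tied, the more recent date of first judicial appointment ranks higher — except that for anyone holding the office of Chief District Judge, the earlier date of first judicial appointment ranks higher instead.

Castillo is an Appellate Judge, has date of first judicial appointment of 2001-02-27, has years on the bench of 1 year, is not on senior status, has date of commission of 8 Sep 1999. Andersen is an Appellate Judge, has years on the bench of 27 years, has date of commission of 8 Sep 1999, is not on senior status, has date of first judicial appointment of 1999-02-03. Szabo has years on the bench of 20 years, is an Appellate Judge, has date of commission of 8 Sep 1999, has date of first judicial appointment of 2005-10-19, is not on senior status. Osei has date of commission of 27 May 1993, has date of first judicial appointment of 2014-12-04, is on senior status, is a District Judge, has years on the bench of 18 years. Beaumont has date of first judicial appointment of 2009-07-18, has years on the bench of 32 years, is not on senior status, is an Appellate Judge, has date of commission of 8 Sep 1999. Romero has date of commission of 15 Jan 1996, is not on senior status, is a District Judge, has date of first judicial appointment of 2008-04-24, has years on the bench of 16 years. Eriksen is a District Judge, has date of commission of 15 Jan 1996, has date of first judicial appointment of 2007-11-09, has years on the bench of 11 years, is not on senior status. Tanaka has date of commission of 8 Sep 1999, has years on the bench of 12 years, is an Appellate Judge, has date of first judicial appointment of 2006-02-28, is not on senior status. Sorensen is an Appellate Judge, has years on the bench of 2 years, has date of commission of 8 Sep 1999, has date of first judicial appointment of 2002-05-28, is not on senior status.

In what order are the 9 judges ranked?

Beaumont, Tanaka, Szabo, Sorensen, Castillo, Andersen, Osei, Romero, Eriksen

By office: Beaumont, Tanaka, Szabo, Sorensen, Castillo and Andersen (Appellate Judge); then Osei, Romero and Eriksen (District Judge).
Beaumont, Tanaka, Szabo, Sorensen, Castillo and Andersen are each not on senior status, so the next rule applies.
Beaumont, Tanaka, Szabo, Sorensen, Castillo and Andersen all have date of commission 8 Sep 1999, so the next rule applies.
Among Beaumont, Tanaka, Szabo, Sorensen, Castillo and Andersen, by date of first judicial appointment (later first): Beaumont (2009-07-18) before Tanaka (2006-02-28) before Szabo (2005-10-19) before Sorensen (2002-05-28) before Castillo (2001-02-27) before Andersen (1999-02-03).
Among Osei, Romero and Eriksen, on senior status before not on senior status: Osei (on senior status) before Romero and Eriksen (not on senior status).
Romero and Eriksen both have date of commission 15 Jan 1996, so the next rule applies.
Among Romero and Eriksen, by date of first judicial appointment (later first): Romero (2008-04-24) before Eriksen (2007-11-09).
Full order: Beaumont, Tanaka, Szabo, Sorensen, Castillo, Andersen, Osei, Romero, Eriksen.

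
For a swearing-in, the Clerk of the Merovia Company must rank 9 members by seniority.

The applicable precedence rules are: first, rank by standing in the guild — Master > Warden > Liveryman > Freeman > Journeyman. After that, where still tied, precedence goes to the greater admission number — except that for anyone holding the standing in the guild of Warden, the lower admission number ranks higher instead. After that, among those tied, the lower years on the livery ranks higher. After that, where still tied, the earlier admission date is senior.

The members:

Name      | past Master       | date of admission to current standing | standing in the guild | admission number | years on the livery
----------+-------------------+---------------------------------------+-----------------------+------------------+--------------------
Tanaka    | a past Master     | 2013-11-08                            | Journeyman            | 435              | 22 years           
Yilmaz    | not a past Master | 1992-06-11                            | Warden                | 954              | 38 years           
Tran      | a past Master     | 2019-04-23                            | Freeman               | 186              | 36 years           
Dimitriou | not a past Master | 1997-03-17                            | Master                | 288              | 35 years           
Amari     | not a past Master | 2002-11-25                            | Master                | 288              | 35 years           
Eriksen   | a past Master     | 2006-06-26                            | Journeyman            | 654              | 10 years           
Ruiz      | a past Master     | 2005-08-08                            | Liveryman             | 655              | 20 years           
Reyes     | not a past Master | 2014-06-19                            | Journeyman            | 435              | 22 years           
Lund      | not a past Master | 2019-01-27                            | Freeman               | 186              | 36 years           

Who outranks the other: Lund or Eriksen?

By standing in the guild: Dimitriou and Amari (Master); then Yilmaz (Warden); then Ruiz (Liveryman); then Lund and Tran (Freeman); then Eriksen, Tanaka and Reyes (Journeyman).
Dimitriou and Amari both have admission number 288, so the next rule applies.
Dimitriou and Amari both have years on the livery 35 years, so the next rule applies.
Among Dimitriou and Amari, by date of admission to current standing (earlier first): Dimitriou (1997-03-17) before Amari (2002-11-25).
Lund and Tran both have admission number 186, so the next rule applies.
Lund and Tran both have years on the livery 36 years, so the next rule applies.
Among Lund and Tran, by date of admission to current standing (earlier first): Lund (2019-01-27) before Tran (2019-04-23).
Among Eriksen, Tanaka and Reyes, by admission number (higher first): Eriksen (654) before Tanaka and Reyes (435).
Tanaka and Reyes both have years on the livery 22 years, so the next rule applies.
Among Tanaka and Reyes, by date of admission to current standing (earlier first): Tanaka (2013-11-08) before Reyes (2014-06-19).
So Lund takes precedence.

Lund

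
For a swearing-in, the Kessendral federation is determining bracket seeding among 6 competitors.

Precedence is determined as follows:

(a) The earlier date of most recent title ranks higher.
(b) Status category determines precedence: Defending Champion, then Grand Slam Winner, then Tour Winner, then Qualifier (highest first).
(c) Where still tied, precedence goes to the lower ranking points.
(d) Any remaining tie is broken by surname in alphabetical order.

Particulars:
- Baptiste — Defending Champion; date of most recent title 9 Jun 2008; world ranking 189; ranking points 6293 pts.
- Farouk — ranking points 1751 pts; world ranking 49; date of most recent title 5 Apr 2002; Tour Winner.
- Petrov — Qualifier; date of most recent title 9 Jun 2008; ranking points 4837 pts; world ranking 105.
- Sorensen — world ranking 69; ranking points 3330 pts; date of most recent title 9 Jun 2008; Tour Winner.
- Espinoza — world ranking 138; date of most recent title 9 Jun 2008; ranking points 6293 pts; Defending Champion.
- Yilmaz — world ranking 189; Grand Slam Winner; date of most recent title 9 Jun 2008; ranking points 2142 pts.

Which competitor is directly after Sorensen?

Petrov

By date of most recent title (earlier first): Farouk (5 Apr 2002); then Baptiste, Espinoza, Yilmaz, Sorensen and Petrov (each 9 Jun 2008).
Among Baptiste, Espinoza, Yilmaz, Sorensen and Petrov, by status category: Baptiste and Espinoza (Defending Champion) before Yilmaz (Grand Slam Winner) before Sorensen (Tour Winner) before Petrov (Qualifier).
Baptiste and Espinoza both have ranking points 6293 pts, so the next rule applies.
Among Baptiste and Espinoza, alphabetically by surname: Baptiste before Espinoza.
Order: Farouk, Baptiste, Espinoza, Yilmaz, Sorensen, Petrov.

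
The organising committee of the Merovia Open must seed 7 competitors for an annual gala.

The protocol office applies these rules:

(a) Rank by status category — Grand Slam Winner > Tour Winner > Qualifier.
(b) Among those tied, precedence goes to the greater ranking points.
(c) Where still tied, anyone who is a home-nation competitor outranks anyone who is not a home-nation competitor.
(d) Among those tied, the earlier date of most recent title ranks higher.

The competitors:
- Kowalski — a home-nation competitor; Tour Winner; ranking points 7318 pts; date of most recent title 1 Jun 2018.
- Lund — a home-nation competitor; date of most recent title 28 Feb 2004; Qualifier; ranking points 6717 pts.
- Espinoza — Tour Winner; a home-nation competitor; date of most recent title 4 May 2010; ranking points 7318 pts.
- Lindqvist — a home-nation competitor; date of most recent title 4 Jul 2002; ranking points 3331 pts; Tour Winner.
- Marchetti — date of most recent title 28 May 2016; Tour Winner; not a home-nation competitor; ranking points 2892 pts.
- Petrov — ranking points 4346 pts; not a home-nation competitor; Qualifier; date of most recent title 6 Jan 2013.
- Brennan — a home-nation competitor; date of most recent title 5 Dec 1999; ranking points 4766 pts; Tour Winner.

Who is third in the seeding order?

Brennan

By status category: Espinoza, Kowalski, Brennan, Lindqvist and Marchetti (Tour Winner); then Lund and Petrov (Qualifier).
Among Espinoza, Kowalski, Brennan, Lindqvist and Marchetti, by ranking points (higher first): Espinoza and Kowalski (7318 pts) before Brennan (4766 pts) before Lindqvist (3331 pts) before Marchetti (2892 pts).
Espinoza and Kowalski are each a home-nation competitor, so the next rule applies.
Among Espinoza and Kowalski, by date of most recent title (earlier first): Espinoza (4 May 2010) before Kowalski (1 Jun 2018).
Among Lund and Petrov, by ranking points (higher first): Lund (6717 pts) before Petrov (4346 pts).
Order: Espinoza, Kowalski, Brennan, Lindqvist, Marchetti, Lund, Petrov.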